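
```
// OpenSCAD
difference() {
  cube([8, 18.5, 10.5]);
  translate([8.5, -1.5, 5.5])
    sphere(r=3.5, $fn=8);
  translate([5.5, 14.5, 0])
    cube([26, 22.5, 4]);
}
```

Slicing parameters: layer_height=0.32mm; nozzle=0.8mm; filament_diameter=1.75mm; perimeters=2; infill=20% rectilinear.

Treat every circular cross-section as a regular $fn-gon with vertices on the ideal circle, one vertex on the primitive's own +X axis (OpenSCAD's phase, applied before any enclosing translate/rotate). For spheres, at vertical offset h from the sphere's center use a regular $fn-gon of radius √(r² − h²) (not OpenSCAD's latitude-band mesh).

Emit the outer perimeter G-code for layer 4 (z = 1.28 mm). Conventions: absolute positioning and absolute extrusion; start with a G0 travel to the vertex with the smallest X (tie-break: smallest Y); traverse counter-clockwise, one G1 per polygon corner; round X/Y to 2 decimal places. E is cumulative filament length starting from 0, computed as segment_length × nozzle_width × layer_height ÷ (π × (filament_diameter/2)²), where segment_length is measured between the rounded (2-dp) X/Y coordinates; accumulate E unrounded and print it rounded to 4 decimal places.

At z = 1.28 mm: the cube (footprint 8×18.5) is included at this height; the sphere at (8.5, -1.5) does not reach this height (|z−center|=4.220 > r=3.5); the 26×22.5 cube at (5.5, 14.5) contributes its full rectangle; After the difference (first − rest): starting from the 8×18.5 cube, the 26×22.5 cube at (5.5, 14.5) partially overlaps it — only the 10.00 mm² overlap (of its 585.00 mm²) is removed, clipping the outline — 1 connected region. The outline is a single polygon with 6 vertices. Extrusion per mm of travel: 0.8 × 0.32 / (π × 0.875²) = 0.106432. Accumulating E over each segment gives final E = 5.6409.

G0 X0.00 Y0.00 Z1.28
G1 X8.00 Y0.00 E0.8515
G1 X8.00 Y14.50 E2.3947
G1 X5.50 Y14.50 E2.6608
G1 X5.50 Y18.50 E3.0865
G1 X0.00 Y18.50 E3.6719
G1 X0.00 Y0.00 E5.6409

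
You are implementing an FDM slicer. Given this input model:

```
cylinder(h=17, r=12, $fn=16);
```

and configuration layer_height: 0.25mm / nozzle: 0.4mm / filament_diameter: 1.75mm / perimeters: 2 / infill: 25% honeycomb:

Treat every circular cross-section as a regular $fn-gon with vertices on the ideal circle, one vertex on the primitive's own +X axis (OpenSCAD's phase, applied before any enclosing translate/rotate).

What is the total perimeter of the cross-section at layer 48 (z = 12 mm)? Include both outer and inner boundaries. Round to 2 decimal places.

74.91 mm

At z = 12 mm: the r=12 cylinder gives a regular 16-gon of circumradius 12 (constant along its height) (perimeter = 2·16·12.000·sin(180°/16) = 74.91 mm). Overall, the cross-section is a single solid region. Total boundary length (outer) = 74.91 mm.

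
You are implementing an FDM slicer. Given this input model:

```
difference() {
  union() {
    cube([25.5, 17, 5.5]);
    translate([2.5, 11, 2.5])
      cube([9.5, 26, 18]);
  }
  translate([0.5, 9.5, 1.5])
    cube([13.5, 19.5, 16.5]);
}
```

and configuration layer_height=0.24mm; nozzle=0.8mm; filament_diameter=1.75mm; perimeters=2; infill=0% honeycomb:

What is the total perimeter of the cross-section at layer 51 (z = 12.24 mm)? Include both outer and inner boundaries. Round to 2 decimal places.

35.00 mm

At z = 12.24 mm: the cube is not intersected at this z (z outside [0, 5.5]); the cube at (2.5, 11) is present — its section is the full 9.5×26 rectangle (perimeter 71.00 mm); Taking the union: only the 9.5×26 cube at (2.5, 11) is present, so the union is just that shape — boundary = 71.00 mm; the 13.5×19.5 cube at (0.5, 9.5) contributes its full rectangle (perimeter 66.00 mm); Subtracting the remaining from the first: starting from the result so far, the 13.5×19.5 cube at (0.5, 9.5) partially overlaps it — only the 171.00 mm² overlap (of its 263.25 mm²) is removed, clipping the outline — boundary = 35.00 mm. Overall, the cross-section is a single solid region. Total boundary length (outer) = 35.00 mm.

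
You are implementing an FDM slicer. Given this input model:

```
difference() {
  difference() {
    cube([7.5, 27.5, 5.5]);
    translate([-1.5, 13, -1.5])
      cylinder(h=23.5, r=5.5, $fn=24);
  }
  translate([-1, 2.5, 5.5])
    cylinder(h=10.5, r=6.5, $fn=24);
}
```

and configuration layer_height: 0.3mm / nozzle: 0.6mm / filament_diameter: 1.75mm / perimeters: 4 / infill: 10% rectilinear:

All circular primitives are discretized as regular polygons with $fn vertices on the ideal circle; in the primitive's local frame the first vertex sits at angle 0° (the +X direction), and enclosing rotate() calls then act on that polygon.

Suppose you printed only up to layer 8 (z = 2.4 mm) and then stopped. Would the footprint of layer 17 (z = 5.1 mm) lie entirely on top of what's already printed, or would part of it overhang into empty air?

entirely on top

Compare the two slices. At z = 2.4: the cube is present — its section is the full 7.5×27.5 rectangle (area 206.25 mm²); the r=5.5 cylinder at (-1.5, 13) contributes a regular 24-gon of circumradius 5.5 (area = (24/2)·5.500²·sin(360°/24) = 93.95 mm²); Taking the first minus the rest: starting from the 7.5×27.5 cube (206.25 mm²), the r=5.5 cylinder at (-1.5, 13) partially overlaps it — only the 30.77 mm² overlap (of its 93.95 mm²) is removed, clipping the outline — area = 175.48 mm²; the cylinder at (-1, 2.5) does not reach this height (z outside [5.5, 16]); Taking the first minus the rest: none of the subtracted shapes is present at this height, so the result so far is unchanged — area = 175.48 mm². At z = 5.1: the cube (footprint 7.5×27.5) is included at this height (area 206.25 mm²); the r=5.5 cylinder at (-1.5, 13) gives a regular 24-gon of circumradius 5.5 (constant along its height) (area = (24/2)·5.500²·sin(360°/24) = 93.95 mm²); Subtracting the remaining from the first: starting from the 7.5×27.5 cube (206.25 mm²), the r=5.5 cylinder at (-1.5, 13) partially overlaps it — only the 30.77 mm² overlap (of its 93.95 mm²) is removed, clipping the outline — area = 175.48 mm²; the cylinder at (-1, 2.5) is absent (z outside [5.5, 16]); After the difference (first − rest): none of the subtracted shapes is present at this height, so that combined region is unchanged — area = 175.48 mm². Checking containment: the cross-section at z = 5.1 is a subset of the cross-section at z = 2.4.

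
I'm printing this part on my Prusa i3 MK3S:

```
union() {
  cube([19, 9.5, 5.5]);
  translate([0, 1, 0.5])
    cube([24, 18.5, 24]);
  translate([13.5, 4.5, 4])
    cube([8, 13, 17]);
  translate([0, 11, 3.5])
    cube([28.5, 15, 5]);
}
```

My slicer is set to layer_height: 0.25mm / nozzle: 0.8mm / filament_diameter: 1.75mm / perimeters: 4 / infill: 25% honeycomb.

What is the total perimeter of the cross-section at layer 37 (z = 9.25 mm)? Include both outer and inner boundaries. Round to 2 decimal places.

At z = 9.25 mm: the cube is absent (z outside [0, 5.5]); the 24×18.5 cube at (0, 1) contributes its full rectangle (perimeter 85.00 mm); the cube at (13.5, 4.5) (footprint 8×13) is included at this height (perimeter 42.00 mm); the cube at (0, 11) does not reach this height (z outside [3.5, 8.5]); Combining (union): the 8×13 cube at (13.5, 4.5) lies entirely inside the 24×18.5 cube at (0, 1), so the union is just the 24×18.5 cube at (0, 1) — boundary = 85.00 mm. Overall, the cross-section is a single solid region. Total boundary length (outer) = 85.00 mm.

85.00 mm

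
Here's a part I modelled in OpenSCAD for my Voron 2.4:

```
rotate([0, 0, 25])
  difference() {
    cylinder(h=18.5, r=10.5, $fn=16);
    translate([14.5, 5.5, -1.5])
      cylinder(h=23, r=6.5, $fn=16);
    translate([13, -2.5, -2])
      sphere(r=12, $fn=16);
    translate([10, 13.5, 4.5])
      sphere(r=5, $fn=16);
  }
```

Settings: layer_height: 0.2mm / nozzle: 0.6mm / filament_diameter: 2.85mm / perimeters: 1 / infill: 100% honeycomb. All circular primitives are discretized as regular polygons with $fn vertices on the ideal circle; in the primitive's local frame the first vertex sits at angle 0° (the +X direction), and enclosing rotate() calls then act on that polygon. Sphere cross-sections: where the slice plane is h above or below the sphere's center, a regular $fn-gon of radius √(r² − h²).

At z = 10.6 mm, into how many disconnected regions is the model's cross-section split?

1

At z = 10.6 mm: the r=10.5 cylinder contributes a regular 16-gon of circumradius 10.5; the r=6.5 cylinder at (14.5, 5.5) contributes a regular 16-gon of circumradius 6.5; the sphere at (13, -2.5) does not reach this height (|z−center|=12.600 > r=12); the sphere at (10, 13.5) is not intersected at this z (|z−center|=6.100 > r=5); Taking the first minus the rest: starting from the r=10.5 cylinder, the r=6.5 cylinder at (14.5, 5.5) partially overlaps it — only the 5.26 mm² overlap (of its 129.35 mm²) is removed, clipping the outline — 1 connected region; (rotated 25° about Z; rotation is an isometry so areas/perimeters/island counts are preserved). The result has 1 disconnected region.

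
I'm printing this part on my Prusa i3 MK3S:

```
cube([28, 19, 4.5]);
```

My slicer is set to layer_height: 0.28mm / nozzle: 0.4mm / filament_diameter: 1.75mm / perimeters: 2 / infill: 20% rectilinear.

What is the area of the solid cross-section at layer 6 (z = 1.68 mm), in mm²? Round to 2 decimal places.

At z = 1.68 mm: the cube (footprint 28×19) is included at this height (area 532.00 mm²). Overall, the cross-section is a single solid region. Net area = 532.00 mm².

532.00 mm²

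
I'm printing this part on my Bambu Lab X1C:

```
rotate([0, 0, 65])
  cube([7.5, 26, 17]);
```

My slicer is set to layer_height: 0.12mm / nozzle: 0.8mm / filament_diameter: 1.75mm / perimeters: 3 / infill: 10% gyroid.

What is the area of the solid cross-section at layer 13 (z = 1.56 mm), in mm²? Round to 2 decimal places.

At z = 1.56 mm: the cube (footprint 7.5×26) is included at this height (area 195.00 mm²); (whole slice rotated 65° about Z — lengths, areas and connectivity unchanged). Overall, the cross-section is a single solid region. Net area = 195.00 mm².

195.00 mm²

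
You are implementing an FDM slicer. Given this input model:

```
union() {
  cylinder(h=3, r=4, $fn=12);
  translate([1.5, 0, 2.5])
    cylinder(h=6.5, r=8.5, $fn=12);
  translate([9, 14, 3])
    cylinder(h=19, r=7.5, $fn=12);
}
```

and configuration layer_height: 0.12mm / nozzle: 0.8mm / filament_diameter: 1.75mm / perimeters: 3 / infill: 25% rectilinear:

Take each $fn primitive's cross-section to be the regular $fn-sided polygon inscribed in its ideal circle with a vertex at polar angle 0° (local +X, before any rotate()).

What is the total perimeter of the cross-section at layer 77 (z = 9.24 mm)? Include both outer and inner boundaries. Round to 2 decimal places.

46.59 mm

At z = 9.24 mm: the cylinder is not intersected at this z (z outside [0, 3]); the cylinder at (1.5, 0) is absent (z outside [2.5, 9]); the r=7.5 cylinder at (9, 14) contributes a regular 12-gon of circumradius 7.5 (perimeter = 2·12·7.500·sin(180°/12) = 46.59 mm); Merging all regions: only the r=7.5 cylinder at (9, 14) is present, so the union is just that shape — boundary = 46.59 mm. Overall, the cross-section is a single solid region. Total boundary length (outer) = 46.59 mm.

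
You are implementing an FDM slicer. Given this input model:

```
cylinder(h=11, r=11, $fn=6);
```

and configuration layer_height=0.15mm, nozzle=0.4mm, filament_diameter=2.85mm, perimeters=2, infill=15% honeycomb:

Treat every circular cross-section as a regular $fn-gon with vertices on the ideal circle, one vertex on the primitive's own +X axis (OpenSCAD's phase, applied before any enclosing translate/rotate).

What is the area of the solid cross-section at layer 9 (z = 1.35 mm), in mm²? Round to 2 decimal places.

314.37 mm²

At z = 1.35 mm: the cylinder: section is a regular 6-gon, circumradius r=11 (area = (6/2)·11.000²·sin(360°/6) = 314.37 mm²). Overall, the cross-section is a single solid region. Net area = 314.37 mm².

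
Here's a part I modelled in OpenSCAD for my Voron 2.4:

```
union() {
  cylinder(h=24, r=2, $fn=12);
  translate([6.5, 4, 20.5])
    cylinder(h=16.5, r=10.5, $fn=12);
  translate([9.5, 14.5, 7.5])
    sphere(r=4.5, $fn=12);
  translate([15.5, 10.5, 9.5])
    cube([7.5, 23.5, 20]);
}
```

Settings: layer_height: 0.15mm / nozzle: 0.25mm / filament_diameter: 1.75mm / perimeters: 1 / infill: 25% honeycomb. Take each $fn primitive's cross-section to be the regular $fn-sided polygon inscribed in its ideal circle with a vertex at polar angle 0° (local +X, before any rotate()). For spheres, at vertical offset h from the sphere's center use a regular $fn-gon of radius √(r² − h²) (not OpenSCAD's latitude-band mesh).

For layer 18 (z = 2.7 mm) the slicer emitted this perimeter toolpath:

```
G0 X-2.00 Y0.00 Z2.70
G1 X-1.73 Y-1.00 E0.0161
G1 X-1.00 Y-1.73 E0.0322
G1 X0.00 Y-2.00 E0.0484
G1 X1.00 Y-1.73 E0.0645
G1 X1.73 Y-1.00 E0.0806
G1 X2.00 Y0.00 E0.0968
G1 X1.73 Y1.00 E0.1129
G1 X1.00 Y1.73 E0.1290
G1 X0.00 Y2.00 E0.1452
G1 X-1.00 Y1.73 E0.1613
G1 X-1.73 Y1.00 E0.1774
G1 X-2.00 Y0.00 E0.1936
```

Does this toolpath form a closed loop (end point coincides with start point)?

yes

Start point (G0): (-2.00, 0.00). End point (last G1): the path returns to the start — closed.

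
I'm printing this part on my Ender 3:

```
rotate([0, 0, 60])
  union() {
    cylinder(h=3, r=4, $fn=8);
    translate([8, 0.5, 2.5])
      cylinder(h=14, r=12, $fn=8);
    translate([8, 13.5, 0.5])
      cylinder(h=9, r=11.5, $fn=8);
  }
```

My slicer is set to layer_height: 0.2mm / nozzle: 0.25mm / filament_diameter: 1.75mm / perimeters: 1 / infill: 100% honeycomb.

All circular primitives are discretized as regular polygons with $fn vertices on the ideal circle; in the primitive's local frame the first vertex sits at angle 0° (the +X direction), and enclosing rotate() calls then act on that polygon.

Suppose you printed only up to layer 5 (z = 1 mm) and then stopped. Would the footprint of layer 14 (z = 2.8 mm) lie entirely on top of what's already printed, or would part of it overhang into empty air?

part overhangs

Compare the two slices. At z = 1: the r=4 cylinder gives a regular 8-gon of circumradius 4 (constant along its height) (area = (8/2)·4.000²·sin(360°/8) = 45.25 mm²); the cylinder at (8, 0.5) is absent (z outside [2.5, 16.5]); the r=11.5 cylinder at (8, 13.5) gives a regular 8-gon of circumradius 11.5 (constant along its height) (area = (8/2)·11.500²·sin(360°/8) = 374.06 mm²); Merging all regions: the 2 present regions are separate (no shared area or edge), so areas and boundary lengths simply add and each stays a separate island — area = 419.31 mm²; (whole slice rotated 60° about Z — lengths, areas and connectivity unchanged). At z = 2.8: the cylinder: section is a regular 8-gon, circumradius r=4 (area = (8/2)·4.000²·sin(360°/8) = 45.25 mm²); the cylinder at (8, 0.5): section is a regular 8-gon, circumradius r=12 (area = (8/2)·12.000²·sin(360°/8) = 407.29 mm²); the cylinder at (8, 13.5): section is a regular 8-gon, circumradius r=11.5 (area = (8/2)·11.500²·sin(360°/8) = 374.06 mm²); Combining (union): the regions partially overlap — summed areas 826.61 mm² minus the doubly-counted overlap 164.51 mm² gives 662.10 mm² — area = 662.10 mm²; (whole slice rotated 60° about Z — lengths, areas and connectivity unchanged). Checking containment: at z = 2.8 the cross-section extends beyond the z = 1 cross-section by about 242.79 mm².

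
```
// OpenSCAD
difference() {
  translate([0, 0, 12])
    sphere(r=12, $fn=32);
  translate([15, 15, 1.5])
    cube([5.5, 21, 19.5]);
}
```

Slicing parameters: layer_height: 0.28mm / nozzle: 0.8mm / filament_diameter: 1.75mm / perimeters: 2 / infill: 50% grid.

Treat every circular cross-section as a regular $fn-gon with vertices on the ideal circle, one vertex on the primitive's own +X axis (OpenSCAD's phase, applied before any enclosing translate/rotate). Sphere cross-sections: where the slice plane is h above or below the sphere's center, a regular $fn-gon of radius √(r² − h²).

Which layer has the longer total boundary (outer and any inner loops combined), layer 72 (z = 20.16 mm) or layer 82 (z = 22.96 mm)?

layer 72 (z = 20.16 mm)

Layer 72 (z = 20.16): the sphere: section is a regular 32-gon, circumradius = √(r²−h²) = √(12²−8.16²) = 8.799 (perimeter = 2·32·8.799·sin(180°/32) = 55.19 mm); the 5.5×21 cube at (15, 15) contributes its full rectangle (perimeter 53.00 mm); Taking the first minus the rest: starting from the r=12 sphere, the 5.5×21 cube at (15, 15) misses the remaining region (no effect) — boundary = 55.19 mm. So its perimeter = 55.19 mm. Layer 82 (z = 22.96): the sphere: section is a regular 32-gon, circumradius = √(r²−h²) = √(12²−10.96²) = 4.887 (perimeter = 2·32·4.887·sin(180°/32) = 30.65 mm); the cube at (15, 15) is absent (z outside [1.5, 21]); After the difference (first − rest): none of the subtracted shapes is present at this height, so the r=12 sphere is unchanged — boundary = 30.65 mm. So its perimeter = 30.65 mm. Layer 72 is larger (55.19 vs 30.65 mm).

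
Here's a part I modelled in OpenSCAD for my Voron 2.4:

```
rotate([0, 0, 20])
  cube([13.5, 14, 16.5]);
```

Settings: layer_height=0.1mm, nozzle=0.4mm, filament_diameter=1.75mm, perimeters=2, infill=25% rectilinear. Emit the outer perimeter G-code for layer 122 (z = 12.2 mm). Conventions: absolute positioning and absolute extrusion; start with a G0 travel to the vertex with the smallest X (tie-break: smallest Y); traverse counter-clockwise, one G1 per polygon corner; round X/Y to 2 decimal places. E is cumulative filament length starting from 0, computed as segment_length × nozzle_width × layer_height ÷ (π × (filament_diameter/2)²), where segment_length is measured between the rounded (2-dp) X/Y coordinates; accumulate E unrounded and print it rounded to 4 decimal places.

At z = 12.2 mm: the 13.5×14 cube contributes its full rectangle; (whole slice rotated 20° about Z — lengths, areas and connectivity unchanged). The outline is a single polygon with 4 vertices. Extrusion per mm of travel: 0.4 × 0.1 / (π × 0.875²) = 0.016630. Accumulating E over each segment gives final E = 0.9148.

G0 X-4.79 Y13.16 Z12.20
G1 X0.00 Y0.00 E0.2329
G1 X12.69 Y4.62 E0.4575
G1 X7.90 Y17.77 E0.6902
G1 X-4.79 Y13.16 E0.9148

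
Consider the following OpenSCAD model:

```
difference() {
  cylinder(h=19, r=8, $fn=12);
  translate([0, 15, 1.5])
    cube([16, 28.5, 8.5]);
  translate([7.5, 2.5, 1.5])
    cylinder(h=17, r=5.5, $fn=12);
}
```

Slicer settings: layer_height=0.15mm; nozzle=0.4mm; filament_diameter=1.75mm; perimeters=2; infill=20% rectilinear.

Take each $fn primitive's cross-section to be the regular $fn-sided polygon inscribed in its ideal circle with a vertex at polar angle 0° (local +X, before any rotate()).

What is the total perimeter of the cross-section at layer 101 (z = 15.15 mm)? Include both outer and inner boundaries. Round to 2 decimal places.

At z = 15.15 mm: the r=8 cylinder gives a regular 12-gon of circumradius 8 (constant along its height) (perimeter = 2·12·8.000·sin(180°/12) = 49.69 mm); the cube at (0, 15) does not reach this height (z outside [1.5, 10]); the r=5.5 cylinder at (7.5, 2.5) contributes a regular 12-gon of circumradius 5.5 (perimeter = 2·12·5.500·sin(180°/12) = 34.16 mm); After the difference (first − rest): starting from the r=8 cylinder, the r=5.5 cylinder at (7.5, 2.5) partially overlaps it — only the 37.63 mm² overlap (of its 90.75 mm²) is removed, clipping the outline — boundary = 51.85 mm. Overall, the cross-section is a single solid region. Total boundary length (outer) = 51.85 mm.

51.85 mm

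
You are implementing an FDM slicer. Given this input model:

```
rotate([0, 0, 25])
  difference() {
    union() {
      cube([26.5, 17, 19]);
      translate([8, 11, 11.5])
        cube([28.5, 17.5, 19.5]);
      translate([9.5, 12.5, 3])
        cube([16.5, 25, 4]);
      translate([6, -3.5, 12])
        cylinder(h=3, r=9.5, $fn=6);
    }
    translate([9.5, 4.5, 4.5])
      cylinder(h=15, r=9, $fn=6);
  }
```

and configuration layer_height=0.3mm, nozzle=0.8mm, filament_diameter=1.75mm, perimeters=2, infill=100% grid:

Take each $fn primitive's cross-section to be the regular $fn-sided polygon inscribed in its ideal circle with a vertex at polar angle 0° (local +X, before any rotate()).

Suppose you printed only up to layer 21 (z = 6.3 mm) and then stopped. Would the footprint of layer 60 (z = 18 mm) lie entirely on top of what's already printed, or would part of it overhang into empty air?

part overhangs

Compare the two slices. At z = 6.3: the cube is present — its section is the full 26.5×17 rectangle (area 450.50 mm²); the cube at (8, 11) is not intersected at this z (z outside [11.5, 31]); the 16.5×25 cube at (9.5, 12.5) contributes its full rectangle (area 412.50 mm²); the cylinder at (6, -3.5) is not intersected at this z (z outside [12, 15]); Taking the union: the regions partially overlap — summed areas 863.00 mm² minus the doubly-counted overlap 74.25 mm² gives 788.75 mm² — area = 788.75 mm²; the r=9 cylinder at (9.5, 4.5) contributes a regular 6-gon of circumradius 9 (area = (6/2)·9.000²·sin(360°/6) = 210.44 mm²); Taking the first minus the rest: starting from that combined region (788.75 mm²), the r=9 cylinder at (9.5, 4.5) partially overlaps it — only the 174.53 mm² overlap (of its 210.44 mm²) is removed, clipping the outline — area = 614.22 mm²; (rotated 25° about Z; rotation is an isometry so areas/perimeters/island counts are preserved). At z = 18: the cube is present — its section is the full 26.5×17 rectangle (area 450.50 mm²); the 28.5×17.5 cube at (8, 11) contributes its full rectangle (area 498.75 mm²); the cube at (9.5, 12.5) is not intersected at this z (z outside [3, 7]); the cylinder at (6, -3.5) is not intersected at this z (z outside [12, 15]); Combining (union): the regions partially overlap — summed areas 949.25 mm² minus the doubly-counted overlap 111.00 mm² gives 838.25 mm² — area = 838.25 mm²; the r=9 cylinder at (9.5, 4.5) contributes a regular 6-gon of circumradius 9 (area = (6/2)·9.000²·sin(360°/6) = 210.44 mm²); After the difference (first − rest): starting from the result so far (838.25 mm²), the r=9 cylinder at (9.5, 4.5) partially overlaps it — only the 174.53 mm² overlap (of its 210.44 mm²) is removed, clipping the outline — area = 663.72 mm²; (whole slice rotated 25° about Z — lengths, areas and connectivity unchanged). Checking containment: at z = 18 the cross-section extends beyond the z = 6.3 cross-section by about 198.00 mm².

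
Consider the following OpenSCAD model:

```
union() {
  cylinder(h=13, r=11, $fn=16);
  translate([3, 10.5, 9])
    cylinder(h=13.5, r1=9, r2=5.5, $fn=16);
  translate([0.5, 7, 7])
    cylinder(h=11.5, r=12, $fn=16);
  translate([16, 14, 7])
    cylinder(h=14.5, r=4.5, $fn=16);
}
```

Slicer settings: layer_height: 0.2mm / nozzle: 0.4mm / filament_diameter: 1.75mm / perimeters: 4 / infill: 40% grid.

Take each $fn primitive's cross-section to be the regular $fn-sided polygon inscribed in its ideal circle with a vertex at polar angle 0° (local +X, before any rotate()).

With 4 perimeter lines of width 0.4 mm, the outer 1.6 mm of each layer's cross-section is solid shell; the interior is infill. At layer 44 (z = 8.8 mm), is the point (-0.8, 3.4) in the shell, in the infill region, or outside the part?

infill

At z = 8.8 mm: the r=11 cylinder contributes a regular 16-gon of circumradius 11; the cone at (3, 10.5) is absent (z outside [9, 22.5]); the r=12 cylinder at (0.5, 7) contributes a regular 16-gon of circumradius 12; the r=4.5 cylinder at (16, 14) contributes a regular 16-gon of circumradius 4.5; Combining (union): the regions partially overlap (shared area 247.15 mm²), so overlapping operands fuse into one piece — 2 connected regions. Overall, the cross-section has 2 separate islands. The nearest boundary edge runs (-11.00, 0.00)→(-10.54, 2.33); distance from the point to it = 9.79 mm. (Shell/infill is judged within the island containing the point — the largest one.) The point is inside the cross-section and 9.79 mm from the nearest boundary — more than the 1.6 mm shell width (4 × 0.4), so it's in the infill interior.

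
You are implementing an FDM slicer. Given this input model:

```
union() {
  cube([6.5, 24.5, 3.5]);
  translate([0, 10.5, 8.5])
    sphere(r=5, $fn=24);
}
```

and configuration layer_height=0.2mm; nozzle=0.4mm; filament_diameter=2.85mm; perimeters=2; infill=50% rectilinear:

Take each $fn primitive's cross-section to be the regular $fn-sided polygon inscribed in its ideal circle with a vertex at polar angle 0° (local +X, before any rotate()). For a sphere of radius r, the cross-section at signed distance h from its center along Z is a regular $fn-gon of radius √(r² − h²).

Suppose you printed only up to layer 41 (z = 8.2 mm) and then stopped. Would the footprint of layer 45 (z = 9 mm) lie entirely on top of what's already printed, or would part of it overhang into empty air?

Compare the two slices. At z = 8.2: the cube is not intersected at this z (z outside [0, 3.5]); the r=5 sphere at (0, 10.5) contributes a regular 24-gon of circumradius √(5²−0.3²) = 4.991 (area = (24/2)·4.991²·sin(360°/24) = 77.37 mm²); Combining (union): only the r=5 sphere at (0, 10.5) is present, so the union is just that shape — area = 77.37 mm². At z = 9: the cube is not intersected at this z (z outside [0, 3.5]); the r=5 sphere at (0, 10.5) slices to a regular 24-gon of circumradius 4.975 (√(r²−h²) with h=0.5 from center) (area = (24/2)·4.975²·sin(360°/24) = 76.87 mm²); Combining (union): only the r=5 sphere at (0, 10.5) is present, so the union is just that shape — area = 76.87 mm². Checking containment: the cross-section at z = 9 is a subset of the cross-section at z = 8.2.

entirely on top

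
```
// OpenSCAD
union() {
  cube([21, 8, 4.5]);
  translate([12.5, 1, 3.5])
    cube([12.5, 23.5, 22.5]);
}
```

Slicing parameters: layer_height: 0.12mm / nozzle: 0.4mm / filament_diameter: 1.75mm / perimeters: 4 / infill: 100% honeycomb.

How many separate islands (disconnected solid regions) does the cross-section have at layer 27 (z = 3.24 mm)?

1

At z = 3.24 mm: the cube (footprint 21×8) is included at this height; the cube at (12.5, 1) does not reach this height (z outside [3.5, 26]); Merging all regions: only the 21×8 cube is present, so the union is just that shape — 1 connected region. Overall, the cross-section is a single solid region. Island count = 1.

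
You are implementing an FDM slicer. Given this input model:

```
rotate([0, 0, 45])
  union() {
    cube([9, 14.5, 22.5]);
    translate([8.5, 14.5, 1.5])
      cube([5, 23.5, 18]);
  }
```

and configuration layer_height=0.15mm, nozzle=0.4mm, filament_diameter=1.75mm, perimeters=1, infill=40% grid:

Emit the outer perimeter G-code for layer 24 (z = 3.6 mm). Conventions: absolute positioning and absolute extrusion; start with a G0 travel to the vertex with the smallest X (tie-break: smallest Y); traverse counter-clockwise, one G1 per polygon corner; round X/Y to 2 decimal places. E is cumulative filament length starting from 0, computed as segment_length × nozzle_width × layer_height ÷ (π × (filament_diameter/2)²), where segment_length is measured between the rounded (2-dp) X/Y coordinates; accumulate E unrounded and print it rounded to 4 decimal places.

G0 X-20.86 Y32.88 Z3.60
G1 X-4.24 Y16.26 E0.5863
G1 X-10.25 Y10.25 E0.7983
G1 X0.00 Y0.00 E1.1599
G1 X6.36 Y6.36 E1.3843
G1 X-3.89 Y16.62 E1.7461
G1 X-0.71 Y19.80 E1.8583
G1 X-17.32 Y36.42 E2.4444
G1 X-20.86 Y32.88 E2.5693

At z = 3.6 mm: the cube is present — its section is the full 9×14.5 rectangle; the cube at (8.5, 14.5) is present — its section is the full 5×23.5 rectangle; Merging all regions: the 2 present regions share edge segments without overlapping in area, so areas simply add but the touching pieces fuse into one outline (the shared edge portions become interior and drop out of the boundary) — 1 connected region; (whole slice rotated 45° about Z — lengths, areas and connectivity unchanged). The outline is a single polygon with 8 vertices. Extrusion per mm of travel: 0.4 × 0.15 / (π × 0.875²) = 0.024945. Accumulating E over each segment gives final E = 2.5693.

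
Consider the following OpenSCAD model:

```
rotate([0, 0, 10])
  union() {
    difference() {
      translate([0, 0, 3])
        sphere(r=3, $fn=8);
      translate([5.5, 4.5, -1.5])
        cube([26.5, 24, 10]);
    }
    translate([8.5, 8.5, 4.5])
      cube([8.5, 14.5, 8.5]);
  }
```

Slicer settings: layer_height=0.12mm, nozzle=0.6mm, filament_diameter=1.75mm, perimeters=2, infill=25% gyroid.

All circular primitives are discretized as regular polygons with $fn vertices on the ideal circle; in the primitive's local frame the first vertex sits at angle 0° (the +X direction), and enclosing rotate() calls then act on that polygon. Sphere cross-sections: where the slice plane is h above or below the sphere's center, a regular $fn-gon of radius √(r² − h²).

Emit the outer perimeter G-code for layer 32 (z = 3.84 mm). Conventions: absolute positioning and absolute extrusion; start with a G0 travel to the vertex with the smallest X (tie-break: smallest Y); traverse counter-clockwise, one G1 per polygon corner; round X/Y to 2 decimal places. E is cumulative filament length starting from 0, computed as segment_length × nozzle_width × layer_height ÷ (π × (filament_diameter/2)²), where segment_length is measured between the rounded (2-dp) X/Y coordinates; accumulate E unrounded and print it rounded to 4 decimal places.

At z = 3.84 mm: the r=3 sphere slices to a regular 8-gon of circumradius 2.880 (√(r²−h²) with h=0.84 from center); the cube at (5.5, 4.5) is present — its section is the full 26.5×24 rectangle; Subtracting the remaining from the first: starting from the r=3 sphere, the 26.5×24 cube at (5.5, 4.5) misses the remaining region (no effect) — 1 connected region; the cube at (8.5, 8.5) is absent (z outside [4.5, 13]); Taking the union: only the result so far is present, so the union is just that shape — 1 connected region; (rotated 10° about Z; rotation is an isometry so areas/perimeters/island counts are preserved). The outline is a single polygon with 8 vertices. Extrusion per mm of travel: 0.6 × 0.12 / (π × 0.875²) = 0.029934. Accumulating E over each segment gives final E = 0.5282.

G0 X-2.84 Y-0.50 Z3.84
G1 X-1.65 Y-2.36 E0.0661
G1 X0.50 Y-2.84 E0.1320
G1 X2.36 Y-1.65 E0.1981
G1 X2.84 Y0.50 E0.2641
G1 X1.65 Y2.36 E0.3302
G1 X-0.50 Y2.84 E0.3961
G1 X-2.36 Y1.65 E0.4622
G1 X-2.84 Y-0.50 E0.5282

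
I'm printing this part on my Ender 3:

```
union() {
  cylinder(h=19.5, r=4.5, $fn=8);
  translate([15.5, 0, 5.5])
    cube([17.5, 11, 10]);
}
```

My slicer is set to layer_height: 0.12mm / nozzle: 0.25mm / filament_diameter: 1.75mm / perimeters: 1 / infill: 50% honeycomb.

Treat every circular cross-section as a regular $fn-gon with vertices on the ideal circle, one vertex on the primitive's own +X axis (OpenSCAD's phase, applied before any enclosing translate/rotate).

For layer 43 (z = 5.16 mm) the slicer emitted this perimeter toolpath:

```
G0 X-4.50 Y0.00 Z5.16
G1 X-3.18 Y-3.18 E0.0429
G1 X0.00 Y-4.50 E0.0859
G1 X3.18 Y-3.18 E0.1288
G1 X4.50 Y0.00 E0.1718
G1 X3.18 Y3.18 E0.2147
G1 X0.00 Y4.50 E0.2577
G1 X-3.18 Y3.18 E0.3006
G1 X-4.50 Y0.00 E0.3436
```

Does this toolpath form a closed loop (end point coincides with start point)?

Start point (G0): (-4.50, 0.00). End point (last G1): the path returns to the start — closed.

yes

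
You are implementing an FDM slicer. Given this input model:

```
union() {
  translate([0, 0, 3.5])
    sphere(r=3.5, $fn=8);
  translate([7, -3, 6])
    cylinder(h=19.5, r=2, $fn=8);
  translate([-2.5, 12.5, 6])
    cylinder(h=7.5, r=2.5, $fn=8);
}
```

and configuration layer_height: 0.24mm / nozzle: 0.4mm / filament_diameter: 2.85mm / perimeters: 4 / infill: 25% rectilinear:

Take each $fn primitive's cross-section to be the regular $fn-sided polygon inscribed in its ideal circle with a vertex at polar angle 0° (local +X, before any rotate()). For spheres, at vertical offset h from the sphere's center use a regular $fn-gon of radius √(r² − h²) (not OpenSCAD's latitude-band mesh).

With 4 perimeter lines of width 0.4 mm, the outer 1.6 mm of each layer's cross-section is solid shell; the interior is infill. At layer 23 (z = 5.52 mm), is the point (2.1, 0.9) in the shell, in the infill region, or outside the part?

shell

At z = 5.52 mm: the r=3.5 sphere contributes a regular 8-gon of circumradius √(3.5²−2.02²) = 2.858; the cylinder at (7, -3) is absent (z outside [6, 25.5]); the cylinder at (-2.5, 12.5) is not intersected at this z (z outside [6, 13.5]); Merging all regions: only the r=3.5 sphere is present, so the union is just that shape — 1 connected region. Overall, the cross-section is a single solid region. The nearest boundary edge runs (2.86, 0.00)→(2.02, 2.02); distance from the point to it = 0.36 mm. The point is inside the cross-section, 0.36 mm from the nearest boundary — within the 1.6 mm shell band (4 × 0.4).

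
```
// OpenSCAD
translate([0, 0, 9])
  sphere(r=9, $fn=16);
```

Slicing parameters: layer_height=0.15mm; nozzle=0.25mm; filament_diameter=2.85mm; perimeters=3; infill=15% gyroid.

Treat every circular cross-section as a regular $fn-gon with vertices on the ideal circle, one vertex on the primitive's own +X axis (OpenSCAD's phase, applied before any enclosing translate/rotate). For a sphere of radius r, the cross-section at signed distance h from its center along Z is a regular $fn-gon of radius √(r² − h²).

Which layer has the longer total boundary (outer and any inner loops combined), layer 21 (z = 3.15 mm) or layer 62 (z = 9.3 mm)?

layer 62 (z = 9.3 mm)

Layer 21 (z = 3.15): the sphere: section is a regular 16-gon, circumradius = √(r²−h²) = √(9²−5.85²) = 6.839 (perimeter = 2·16·6.839·sin(180°/16) = 42.70 mm). So its perimeter = 42.70 mm. Layer 62 (z = 9.3): the sphere: section is a regular 16-gon, circumradius = √(r²−h²) = √(9²−0.3²) = 8.995 (perimeter = 2·16·8.995·sin(180°/16) = 56.15 mm). So its perimeter = 56.15 mm. Layer 62 is larger (56.15 vs 42.70 mm).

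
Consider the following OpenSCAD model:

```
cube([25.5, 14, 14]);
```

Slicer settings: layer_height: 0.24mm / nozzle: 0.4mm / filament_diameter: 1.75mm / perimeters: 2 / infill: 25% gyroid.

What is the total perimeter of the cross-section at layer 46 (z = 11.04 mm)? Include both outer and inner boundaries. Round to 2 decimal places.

79.00 mm

At z = 11.04 mm: the cube (footprint 25.5×14) is included at this height (perimeter 79.00 mm). Overall, the cross-section is a single solid region. Total boundary length (outer) = 79.00 mm.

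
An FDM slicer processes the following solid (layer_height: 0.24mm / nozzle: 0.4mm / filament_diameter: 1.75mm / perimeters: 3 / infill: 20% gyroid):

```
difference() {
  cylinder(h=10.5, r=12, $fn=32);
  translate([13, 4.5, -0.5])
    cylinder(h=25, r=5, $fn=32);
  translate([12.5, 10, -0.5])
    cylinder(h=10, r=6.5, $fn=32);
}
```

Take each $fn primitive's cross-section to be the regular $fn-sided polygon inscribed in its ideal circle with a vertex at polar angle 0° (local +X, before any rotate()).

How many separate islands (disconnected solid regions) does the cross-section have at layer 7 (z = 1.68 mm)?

1

At z = 1.68 mm: the r=12 cylinder gives a regular 32-gon of circumradius 12 (constant along its height); the cylinder at (13, 4.5): section is a regular 32-gon, circumradius r=5; the r=6.5 cylinder at (12.5, 10) contributes a regular 32-gon of circumradius 6.5; Taking the first minus the rest: starting from the r=12 cylinder, the r=5 cylinder at (13, 4.5) partially overlaps it — only the 18.99 mm² overlap (of its 78.04 mm²) is removed, clipping the outline; the r=6.5 cylinder at (12.5, 10) partially overlaps it — only the 7.63 mm² overlap (of its 131.88 mm²) is removed, clipping the outline — 1 connected region. Overall, the cross-section is a single solid region. Island count = 1.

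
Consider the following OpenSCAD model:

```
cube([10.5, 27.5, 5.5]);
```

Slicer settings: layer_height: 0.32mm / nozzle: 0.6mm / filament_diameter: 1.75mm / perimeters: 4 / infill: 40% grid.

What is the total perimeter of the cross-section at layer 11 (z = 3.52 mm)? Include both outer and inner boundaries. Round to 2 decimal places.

At z = 3.52 mm: the 10.5×27.5 cube contributes its full rectangle (perimeter 76.00 mm). Overall, the cross-section is a single solid region. Total boundary length (outer) = 76.00 mm.

76.00 mm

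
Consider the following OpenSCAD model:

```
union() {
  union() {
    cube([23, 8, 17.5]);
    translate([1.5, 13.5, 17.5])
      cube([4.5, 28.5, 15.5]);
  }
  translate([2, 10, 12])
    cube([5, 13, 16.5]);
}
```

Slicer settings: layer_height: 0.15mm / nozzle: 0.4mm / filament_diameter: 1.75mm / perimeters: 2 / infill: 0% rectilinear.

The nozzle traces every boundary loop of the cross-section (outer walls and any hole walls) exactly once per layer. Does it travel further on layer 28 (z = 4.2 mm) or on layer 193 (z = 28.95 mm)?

layer 193 (z = 28.95 mm)

Layer 28 (z = 4.2): the 23×8 cube contributes its full rectangle (perimeter 62.00 mm); the cube at (1.5, 13.5) does not reach this height (z outside [17.5, 33]); Combining (union): only the 23×8 cube is present, so the union is just that shape — boundary = 62.00 mm; the cube at (2, 10) is absent (z outside [12, 28.5]); Merging all regions: only the result so far is present, so the union is just that shape — boundary = 62.00 mm. So its perimeter = 62.00 mm. Layer 193 (z = 28.95): the cube does not reach this height (z outside [0, 17.5]); the cube at (1.5, 13.5) (footprint 4.5×28.5) is included at this height (perimeter 66.00 mm); Merging all regions: only the 4.5×28.5 cube at (1.5, 13.5) is present, so the union is just that shape — boundary = 66.00 mm; the cube at (2, 10) is absent (z outside [12, 28.5]); Merging all regions: only that combined region is present, so the union is just that shape — boundary = 66.00 mm. So its perimeter = 66.00 mm. Layer 193 is larger (66.00 vs 62.00 mm).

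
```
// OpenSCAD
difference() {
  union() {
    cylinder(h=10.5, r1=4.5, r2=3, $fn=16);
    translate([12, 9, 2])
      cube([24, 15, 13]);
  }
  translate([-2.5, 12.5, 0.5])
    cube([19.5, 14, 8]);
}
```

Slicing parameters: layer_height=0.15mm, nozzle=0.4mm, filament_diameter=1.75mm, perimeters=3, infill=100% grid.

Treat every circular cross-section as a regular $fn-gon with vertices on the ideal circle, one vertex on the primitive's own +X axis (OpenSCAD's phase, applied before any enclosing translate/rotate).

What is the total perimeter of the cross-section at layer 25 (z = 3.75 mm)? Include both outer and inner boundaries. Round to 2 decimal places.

At z = 3.75 mm: the cone contributes a regular 16-gon of circumradius 3.964 (interpolated between r1=4.5 and r2=3 at t=0.357) (perimeter = 2·16·3.964·sin(180°/16) = 24.75 mm); the 24×15 cube at (12, 9) contributes its full rectangle (perimeter 78.00 mm); Taking the union: the 2 present regions are separate (no shared area or edge), so areas and boundary lengths simply add and each stays a separate island — boundary = 102.75 mm; the cube at (-2.5, 12.5) (footprint 19.5×14) is included at this height (perimeter 67.00 mm); After the difference (first − rest): starting from that combined region, the 19.5×14 cube at (-2.5, 12.5) partially overlaps it — only the 57.50 mm² overlap (of its 273.00 mm²) is removed, clipping the outline — boundary = 102.75 mm. Overall, the cross-section has 2 separate islands. Total boundary length (outer) = 102.75 mm.

102.75 mm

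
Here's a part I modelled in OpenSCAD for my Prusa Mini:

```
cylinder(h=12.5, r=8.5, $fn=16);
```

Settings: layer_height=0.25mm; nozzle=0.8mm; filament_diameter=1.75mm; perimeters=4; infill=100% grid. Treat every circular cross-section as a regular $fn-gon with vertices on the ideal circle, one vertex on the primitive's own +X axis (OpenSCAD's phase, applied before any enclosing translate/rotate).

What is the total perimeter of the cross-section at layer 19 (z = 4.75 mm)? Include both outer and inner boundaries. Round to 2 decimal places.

53.06 mm

At z = 4.75 mm: the cylinder: section is a regular 16-gon, circumradius r=8.5 (perimeter = 2·16·8.500·sin(180°/16) = 53.06 mm). Overall, the cross-section is a single solid region. Total boundary length (outer) = 53.06 mm.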